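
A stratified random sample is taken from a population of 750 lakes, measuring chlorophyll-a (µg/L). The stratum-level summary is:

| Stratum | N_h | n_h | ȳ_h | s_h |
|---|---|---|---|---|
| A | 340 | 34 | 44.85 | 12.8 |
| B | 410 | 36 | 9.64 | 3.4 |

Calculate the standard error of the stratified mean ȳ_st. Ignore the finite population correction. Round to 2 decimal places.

SE(ȳ_st) ≈ 1.04

V̂(ȳ_st) = Σ W_h² s_h²/n_h, with W_h = N_h/N and N = 750:
  stratum A: (340/750)²·12.8²/34 = 0.990322
  stratum B: (410/750)²·3.4²/36 = 0.0959623
V̂(ȳ_st) = 1.08628
SE(ȳ_st) = √1.08628 = 1.04225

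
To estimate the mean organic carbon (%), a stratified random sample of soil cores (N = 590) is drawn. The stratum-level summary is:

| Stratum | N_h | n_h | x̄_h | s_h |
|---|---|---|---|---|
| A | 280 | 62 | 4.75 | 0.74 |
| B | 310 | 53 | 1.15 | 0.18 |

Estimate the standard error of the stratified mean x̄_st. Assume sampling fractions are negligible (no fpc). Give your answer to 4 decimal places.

V̂(x̄_st) = Σ W_h² s_h²/n_h, with W_h = N_h/N and N = 590:
  stratum A: (280/590)²·0.74²/62 = 0.00198922
  stratum B: (310/590)²·0.18²/53 = 0.000168767
V̂(x̄_st) = 0.00215799
SE(x̄_st) = √0.00215799 = 0.0464542

SE(x̄_st) ≈ 0.0465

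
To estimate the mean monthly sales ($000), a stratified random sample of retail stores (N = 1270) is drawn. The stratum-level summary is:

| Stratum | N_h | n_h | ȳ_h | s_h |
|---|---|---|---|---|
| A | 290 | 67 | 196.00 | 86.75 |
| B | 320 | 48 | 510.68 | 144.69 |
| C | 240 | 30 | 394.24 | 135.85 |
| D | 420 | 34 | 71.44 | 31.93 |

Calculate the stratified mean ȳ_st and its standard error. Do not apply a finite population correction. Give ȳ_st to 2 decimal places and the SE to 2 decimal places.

ȳ_st = Σ W_h ȳ_h = (290·196.00 + 320·510.68 + 240·394.24 + 420·71.44)/1270 = 271.55906
V̂(ȳ_st) = Σ W_h² s_h²/n_h, with W_h = N_h/N and N = 1270:
  stratum A: (290/1270)²·86.75²/67 = 5.8567
  stratum B: (320/1270)²·144.69²/48 = 27.6903
  stratum C: (240/1270)²·135.85²/30 = 21.9691
  stratum D: (420/1270)²·31.93²/34 = 3.27952
V̂(ȳ_st) = 58.7957
SE(ȳ_st) = √58.7957 = 7.66784

ȳ_st ≈ 271.56, SE ≈ 7.67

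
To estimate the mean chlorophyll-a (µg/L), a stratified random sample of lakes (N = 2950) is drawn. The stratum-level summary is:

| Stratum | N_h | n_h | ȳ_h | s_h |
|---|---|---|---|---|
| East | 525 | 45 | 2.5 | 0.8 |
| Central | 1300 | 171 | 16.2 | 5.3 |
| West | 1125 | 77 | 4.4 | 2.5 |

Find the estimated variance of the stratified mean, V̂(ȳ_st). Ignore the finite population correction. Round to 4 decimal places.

V̂(ȳ_st) = Σ W_h² s_h²/n_h, with W_h = N_h/N and N = 2950:
  stratum East: (525/2950)²·0.8²/45 = 0.000450445
  stratum Central: (1300/2950)²·5.3²/171 = 0.0319006
  stratum West: (1125/2950)²·2.5²/77 = 0.0118046
V̂(ȳ_st) = 0.0441556

V̂(ȳ_st) ≈ 0.0442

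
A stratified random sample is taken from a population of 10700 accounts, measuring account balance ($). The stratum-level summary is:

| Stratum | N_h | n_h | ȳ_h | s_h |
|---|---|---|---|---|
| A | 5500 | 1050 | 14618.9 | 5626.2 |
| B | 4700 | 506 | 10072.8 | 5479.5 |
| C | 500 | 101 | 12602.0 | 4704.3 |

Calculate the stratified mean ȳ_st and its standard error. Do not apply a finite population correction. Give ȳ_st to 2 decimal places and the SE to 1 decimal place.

ȳ_st ≈ 12527.77, SE ≈ 141.0

ȳ_st = Σ W_h ȳ_h = (5500·14618.9 + 4700·10072.8 + 500·12602.0)/10700 = 12527.76729
V̂(ȳ_st) = Σ W_h² s_h²/n_h, with W_h = N_h/N and N = 10700:
  stratum A: (5500/10700)²·5626.2²/1050 = 7965.24
  stratum B: (4700/10700)²·5479.5²/506 = 11448.8
  stratum C: (500/10700)²·4704.3²/101 = 478.455
V̂(ȳ_st) = 19892.5
SE(ȳ_st) = √19892.5 = 141.041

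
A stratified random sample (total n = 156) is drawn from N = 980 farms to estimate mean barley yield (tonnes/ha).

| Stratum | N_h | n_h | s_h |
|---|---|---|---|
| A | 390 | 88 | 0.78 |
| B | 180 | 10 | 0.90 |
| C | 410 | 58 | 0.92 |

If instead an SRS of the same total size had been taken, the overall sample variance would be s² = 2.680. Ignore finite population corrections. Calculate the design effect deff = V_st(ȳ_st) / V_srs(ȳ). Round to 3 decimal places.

V̂(ȳ_st) = Σ W_h² s_h²/n_h, with W_h = N_h/N and N = 980:
  stratum A: (390/980)²·0.78²/88 = 0.00109492
  stratum B: (180/980)²·0.90²/10 = 0.00273261
  stratum C: (410/980)²·0.92²/58 = 0.00255425
V_st = 0.00638178
V_srs = s²/n = 2.680/156 = 0.0171795
deff = V_st / V_srs = 0.00638178/0.0171795 = 0.3715

deff ≈ 0.371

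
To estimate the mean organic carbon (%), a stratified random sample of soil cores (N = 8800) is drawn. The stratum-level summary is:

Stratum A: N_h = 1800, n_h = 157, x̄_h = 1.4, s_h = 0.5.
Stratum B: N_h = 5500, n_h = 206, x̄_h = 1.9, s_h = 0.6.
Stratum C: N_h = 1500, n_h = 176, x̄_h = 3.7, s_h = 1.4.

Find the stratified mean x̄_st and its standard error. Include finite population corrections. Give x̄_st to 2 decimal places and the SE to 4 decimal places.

x̄_st ≈ 2.10, SE ≈ 0.0317

x̄_st = Σ W_h x̄_h = (1800·1.4 + 5500·1.9 + 1500·3.7)/8800 = 2.10455
V̂(x̄_st) = Σ W_h² (1 − n_h/N_h) s_h²/n_h, with W_h = N_h/N and N = 8800:
  stratum A: (1800/8800)²·(1 − 157/1800)·0.5²/157 = 6.08114e-05
  stratum B: (5500/8800)²·(1 − 206/5500)·0.6²/206 = 0.000657077
  stratum C: (1500/8800)²·(1 − 176/1500)·1.4²/176 = 0.000285599
V̂(x̄_st) = 0.00100349
SE(x̄_st) = √0.00100349 = 0.0316779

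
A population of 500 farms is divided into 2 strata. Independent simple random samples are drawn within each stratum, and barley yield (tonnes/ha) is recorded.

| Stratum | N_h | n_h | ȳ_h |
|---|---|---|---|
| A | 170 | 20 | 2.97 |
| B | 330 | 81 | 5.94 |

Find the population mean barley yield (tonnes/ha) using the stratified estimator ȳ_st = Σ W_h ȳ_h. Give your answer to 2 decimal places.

N = Σ N_h = 500. Stratum weights W_h = N_h/N.
ȳ_st = (170·2.97 + 330·5.94) / 500 = 4.9302

ȳ_st ≈ 4.93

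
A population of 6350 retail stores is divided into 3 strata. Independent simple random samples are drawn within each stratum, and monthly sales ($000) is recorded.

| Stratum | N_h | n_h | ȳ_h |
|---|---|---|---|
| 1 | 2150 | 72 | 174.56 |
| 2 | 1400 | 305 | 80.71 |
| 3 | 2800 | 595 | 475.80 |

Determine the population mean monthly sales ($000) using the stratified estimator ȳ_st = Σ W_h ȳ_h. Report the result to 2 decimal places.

N = Σ N_h = 6350. Stratum weights W_h = N_h/N.
ȳ_st = (2150·174.56 + 1400·80.71 + 2800·475.80) / 6350 = 286.6989

ȳ_st ≈ 286.70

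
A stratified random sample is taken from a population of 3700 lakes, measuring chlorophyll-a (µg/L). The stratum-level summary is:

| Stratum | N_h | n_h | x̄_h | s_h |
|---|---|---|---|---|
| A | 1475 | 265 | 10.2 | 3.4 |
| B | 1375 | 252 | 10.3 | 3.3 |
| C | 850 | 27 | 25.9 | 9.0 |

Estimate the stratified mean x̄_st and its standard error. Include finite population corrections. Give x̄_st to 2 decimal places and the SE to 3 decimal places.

x̄_st ≈ 13.84, SE ≈ 0.405

x̄_st = Σ W_h x̄_h = (1475·10.2 + 1375·10.3 + 850·25.9)/3700 = 13.84392
V̂(x̄_st) = Σ W_h² (1 − n_h/N_h) s_h²/n_h, with W_h = N_h/N and N = 3700:
  stratum A: (1475/3700)²·(1 − 265/1475)·3.4²/265 = 0.00568704
  stratum B: (1375/3700)²·(1 − 252/1375)·3.3²/252 = 0.00487423
  stratum C: (850/3700)²·(1 − 27/850)·9.0²/27 = 0.153298
V̂(x̄_st) = 0.163859
SE(x̄_st) = √0.163859 = 0.404795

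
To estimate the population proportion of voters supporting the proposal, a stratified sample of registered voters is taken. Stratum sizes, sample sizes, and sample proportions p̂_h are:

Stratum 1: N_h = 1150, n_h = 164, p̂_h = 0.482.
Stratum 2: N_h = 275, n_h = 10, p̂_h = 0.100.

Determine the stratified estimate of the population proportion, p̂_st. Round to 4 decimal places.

N = 1425; stratum weights W_h = N_h/N.
p̂_st = Σ W_h p̂_h = (1150·0.482 + 275·0.100)/1425 = 0.40828

p̂_st ≈ 0.4083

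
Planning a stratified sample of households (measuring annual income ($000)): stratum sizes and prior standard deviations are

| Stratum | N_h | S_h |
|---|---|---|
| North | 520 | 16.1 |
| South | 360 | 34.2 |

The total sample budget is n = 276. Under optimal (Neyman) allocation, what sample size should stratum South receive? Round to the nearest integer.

164

Neyman allocation: n_h = n · N_h S_h / Σ N_i S_i, with n = 276.
  stratum North: N_h·S_h = 520·16.1 = 8372.00
  stratum South: N_h·S_h = 360·34.2 = 12312.00
Σ N_h S_h = 20684.00
n for stratum South = 276·12312.00/20684.00 = 164.287 → 164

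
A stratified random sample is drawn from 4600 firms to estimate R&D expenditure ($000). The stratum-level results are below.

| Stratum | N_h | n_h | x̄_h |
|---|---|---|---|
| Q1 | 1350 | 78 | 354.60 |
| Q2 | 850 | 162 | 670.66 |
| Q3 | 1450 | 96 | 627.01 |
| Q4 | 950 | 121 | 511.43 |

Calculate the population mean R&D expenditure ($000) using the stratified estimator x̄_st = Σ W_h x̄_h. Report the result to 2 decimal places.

x̄_st ≈ 531.26

N = Σ N_h = 4600. Stratum weights W_h = N_h/N.
x̄_st = (1350·354.60 + 850·670.66 + 1450·627.01 + 950·511.43) / 4600 = 531.2596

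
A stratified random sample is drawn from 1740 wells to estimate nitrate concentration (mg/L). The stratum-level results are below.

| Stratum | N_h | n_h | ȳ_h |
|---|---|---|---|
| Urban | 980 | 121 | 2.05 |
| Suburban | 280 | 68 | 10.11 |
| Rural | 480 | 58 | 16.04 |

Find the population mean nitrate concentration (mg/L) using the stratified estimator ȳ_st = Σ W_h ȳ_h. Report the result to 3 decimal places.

ȳ_st ≈ 7.206

N = Σ N_h = 1740. Stratum weights W_h = N_h/N.
ȳ_st = (980·2.05 + 280·10.11 + 480·16.04) / 1740 = 7.20632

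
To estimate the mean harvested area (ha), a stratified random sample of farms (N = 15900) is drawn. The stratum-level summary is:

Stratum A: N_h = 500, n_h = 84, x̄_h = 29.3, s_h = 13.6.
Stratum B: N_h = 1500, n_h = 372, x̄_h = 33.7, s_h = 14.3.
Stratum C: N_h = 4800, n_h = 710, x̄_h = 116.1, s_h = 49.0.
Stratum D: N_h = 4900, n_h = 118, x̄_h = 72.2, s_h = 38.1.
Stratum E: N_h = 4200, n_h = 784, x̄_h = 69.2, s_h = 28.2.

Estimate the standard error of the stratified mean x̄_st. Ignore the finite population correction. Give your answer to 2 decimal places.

V̂(x̄_st) = Σ W_h² s_h²/n_h, with W_h = N_h/N and N = 15900:
  stratum A: (500/15900)²·13.6²/84 = 0.00217743
  stratum B: (1500/15900)²·14.3²/372 = 0.00489235
  stratum C: (4800/15900)²·49.0²/710 = 0.308192
  stratum D: (4900/15900)²·38.1²/118 = 1.16833
  stratum E: (4200/15900)²·28.2²/784 = 0.0707761
V̂(x̄_st) = 1.55437
SE(x̄_st) = √1.55437 = 1.24674

SE(x̄_st) ≈ 1.25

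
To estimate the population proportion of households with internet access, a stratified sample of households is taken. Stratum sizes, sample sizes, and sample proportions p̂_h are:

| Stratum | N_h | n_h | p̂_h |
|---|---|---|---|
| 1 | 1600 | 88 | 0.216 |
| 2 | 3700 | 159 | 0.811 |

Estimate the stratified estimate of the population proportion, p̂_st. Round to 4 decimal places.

N = 5300; stratum weights W_h = N_h/N.
p̂_st = Σ W_h p̂_h = (1600·0.216 + 3700·0.811)/5300 = 0.63138

p̂_st ≈ 0.6314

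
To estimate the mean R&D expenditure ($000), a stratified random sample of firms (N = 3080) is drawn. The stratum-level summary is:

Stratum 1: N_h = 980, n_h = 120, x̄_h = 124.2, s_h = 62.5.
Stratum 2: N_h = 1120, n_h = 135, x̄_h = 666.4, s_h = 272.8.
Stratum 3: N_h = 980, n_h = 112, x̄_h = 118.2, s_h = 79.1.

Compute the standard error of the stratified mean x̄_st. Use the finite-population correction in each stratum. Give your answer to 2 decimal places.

V̂(x̄_st) = Σ W_h² (1 − n_h/N_h) s_h²/n_h, with W_h = N_h/N and N = 3080:
  stratum 1: (980/3080)²·(1 − 120/980)·62.5²/120 = 2.89202
  stratum 2: (1120/3080)²·(1 − 135/1120)·272.8²/135 = 64.1073
  stratum 3: (980/3080)²·(1 − 112/980)·79.1²/112 = 5.00933
V̂(x̄_st) = 72.0087
SE(x̄_st) = √72.0087 = 8.48579

SE(x̄_st) ≈ 8.49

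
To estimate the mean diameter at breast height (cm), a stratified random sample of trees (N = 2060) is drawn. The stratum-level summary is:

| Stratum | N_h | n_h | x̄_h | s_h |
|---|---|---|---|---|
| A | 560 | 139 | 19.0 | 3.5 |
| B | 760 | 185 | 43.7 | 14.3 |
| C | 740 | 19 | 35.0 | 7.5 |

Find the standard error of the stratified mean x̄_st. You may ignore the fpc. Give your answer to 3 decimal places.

V̂(x̄_st) = Σ W_h² s_h²/n_h, with W_h = N_h/N and N = 2060:
  stratum A: (560/2060)²·3.5²/139 = 0.00651273
  stratum B: (760/2060)²·14.3²/185 = 0.15045
  stratum C: (740/2060)²·7.5²/19 = 0.38203
V̂(x̄_st) = 0.538993
SE(x̄_st) = √0.538993 = 0.734162

SE(x̄_st) ≈ 0.734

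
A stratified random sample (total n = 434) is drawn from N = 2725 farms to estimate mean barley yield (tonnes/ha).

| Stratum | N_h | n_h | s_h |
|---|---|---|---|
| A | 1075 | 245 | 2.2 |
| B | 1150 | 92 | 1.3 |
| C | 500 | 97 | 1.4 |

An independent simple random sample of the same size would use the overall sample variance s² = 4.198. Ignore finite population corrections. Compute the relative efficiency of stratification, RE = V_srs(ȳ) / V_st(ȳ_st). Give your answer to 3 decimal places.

V̂(ȳ_st) = Σ W_h² s_h²/n_h, with W_h = N_h/N and N = 2725:
  stratum A: (1075/2725)²·2.2²/245 = 0.00307442
  stratum B: (1150/2725)²·1.3²/92 = 0.00327161
  stratum C: (500/2725)²·1.4²/97 = 0.000680286
V_st = 0.00702632
V_srs = s²/n = 4.198/434 = 0.00967281
Relative efficiency = V_srs / V_st = 0.00967281/0.00702632 = 1.3767

RE ≈ 1.377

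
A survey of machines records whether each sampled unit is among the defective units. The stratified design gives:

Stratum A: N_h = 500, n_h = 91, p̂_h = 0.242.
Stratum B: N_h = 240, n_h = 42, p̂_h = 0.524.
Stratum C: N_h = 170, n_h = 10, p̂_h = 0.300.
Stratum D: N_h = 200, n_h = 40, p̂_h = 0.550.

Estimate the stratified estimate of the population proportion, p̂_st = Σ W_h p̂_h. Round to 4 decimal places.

p̂_st ≈ 0.3674

N = 1110; stratum weights W_h = N_h/N.
p̂_st = Σ W_h p̂_h = (500·0.242 + 240·0.524 + 170·0.300 + 200·0.550)/1110 = 0.36735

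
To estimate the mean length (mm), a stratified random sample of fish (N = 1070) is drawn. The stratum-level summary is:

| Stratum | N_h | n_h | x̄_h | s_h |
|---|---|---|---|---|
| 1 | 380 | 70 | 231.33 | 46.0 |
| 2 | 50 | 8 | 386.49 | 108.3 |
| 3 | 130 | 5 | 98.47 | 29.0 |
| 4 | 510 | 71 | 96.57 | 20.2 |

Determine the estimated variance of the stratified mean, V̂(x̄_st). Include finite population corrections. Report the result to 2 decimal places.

V̂(x̄_st) = Σ W_h² (1 − n_h/N_h) s_h²/n_h, with W_h = N_h/N and N = 1070:
  stratum 1: (380/1070)²·(1 − 70/380)·46.0²/70 = 3.11025
  stratum 2: (50/1070)²·(1 − 8/50)·108.3²/8 = 2.68917
  stratum 3: (130/1070)²·(1 − 5/130)·29.0²/5 = 2.38733
  stratum 4: (510/1070)²·(1 − 71/510)·20.2²/71 = 1.12386
V̂(x̄_st) = 9.31061

V̂(x̄_st) ≈ 9.31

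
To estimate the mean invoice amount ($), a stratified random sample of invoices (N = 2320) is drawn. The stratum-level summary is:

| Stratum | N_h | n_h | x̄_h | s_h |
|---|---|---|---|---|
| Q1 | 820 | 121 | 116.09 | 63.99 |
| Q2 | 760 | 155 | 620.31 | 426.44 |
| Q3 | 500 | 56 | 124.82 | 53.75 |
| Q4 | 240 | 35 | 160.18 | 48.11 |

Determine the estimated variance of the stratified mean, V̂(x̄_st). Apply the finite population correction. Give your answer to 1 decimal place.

V̂(x̄_st) = Σ W_h² (1 − n_h/N_h) s_h²/n_h, with W_h = N_h/N and N = 2320:
  stratum Q1: (820/2320)²·(1 − 121/820)·63.99²/121 = 3.60374
  stratum Q2: (760/2320)²·(1 − 155/760)·426.44²/155 = 100.225
  stratum Q3: (500/2320)²·(1 − 56/500)·53.75²/56 = 2.12787
  stratum Q4: (240/2320)²·(1 − 35/240)·48.11²/35 = 0.604494
V̂(x̄_st) = 106.561

V̂(x̄_st) ≈ 106.6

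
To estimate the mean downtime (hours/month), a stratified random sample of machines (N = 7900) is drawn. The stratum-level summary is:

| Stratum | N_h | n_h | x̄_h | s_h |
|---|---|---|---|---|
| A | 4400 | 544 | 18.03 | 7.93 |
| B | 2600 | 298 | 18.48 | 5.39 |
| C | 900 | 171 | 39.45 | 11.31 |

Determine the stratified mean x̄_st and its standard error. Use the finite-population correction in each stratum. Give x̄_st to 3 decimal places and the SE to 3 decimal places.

x̄_st ≈ 20.618, SE ≈ 0.221

x̄_st = Σ W_h x̄_h = (4400·18.03 + 2600·18.48 + 900·39.45)/7900 = 20.61835
V̂(x̄_st) = Σ W_h² (1 − n_h/N_h) s_h²/n_h, with W_h = N_h/N and N = 7900:
  stratum A: (4400/7900)²·(1 − 544/4400)·7.93²/544 = 0.0314256
  stratum B: (2600/7900)²·(1 − 298/2600)·5.39²/298 = 0.00934944
  stratum C: (900/7900)²·(1 − 171/900)·11.31²/171 = 0.00786403
V̂(x̄_st) = 0.048639
SE(x̄_st) = √0.048639 = 0.220543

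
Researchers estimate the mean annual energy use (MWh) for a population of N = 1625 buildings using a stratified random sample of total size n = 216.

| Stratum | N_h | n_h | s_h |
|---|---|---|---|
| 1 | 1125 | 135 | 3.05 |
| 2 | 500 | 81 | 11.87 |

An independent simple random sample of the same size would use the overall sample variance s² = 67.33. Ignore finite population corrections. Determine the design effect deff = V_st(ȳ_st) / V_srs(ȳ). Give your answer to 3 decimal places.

V̂(ȳ_st) = Σ W_h² s_h²/n_h, with W_h = N_h/N and N = 1625:
  stratum 1: (1125/1625)²·3.05²/135 = 0.0330266
  stratum 2: (500/1625)²·11.87²/81 = 0.164683
V_st = 0.19771
V_srs = s²/n = 67.33/216 = 0.311713
deff = V_st / V_srs = 0.19771/0.311713 = 0.6343

deff ≈ 0.634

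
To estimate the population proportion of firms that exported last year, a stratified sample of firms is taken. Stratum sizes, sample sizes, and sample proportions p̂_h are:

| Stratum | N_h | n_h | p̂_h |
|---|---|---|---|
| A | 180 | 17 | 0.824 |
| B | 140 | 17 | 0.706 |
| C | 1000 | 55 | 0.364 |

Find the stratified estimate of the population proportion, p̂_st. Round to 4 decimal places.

p̂_st ≈ 0.4630

N = 1320; stratum weights W_h = N_h/N.
p̂_st = Σ W_h p̂_h = (180·0.824 + 140·0.706 + 1000·0.364)/1320 = 0.46300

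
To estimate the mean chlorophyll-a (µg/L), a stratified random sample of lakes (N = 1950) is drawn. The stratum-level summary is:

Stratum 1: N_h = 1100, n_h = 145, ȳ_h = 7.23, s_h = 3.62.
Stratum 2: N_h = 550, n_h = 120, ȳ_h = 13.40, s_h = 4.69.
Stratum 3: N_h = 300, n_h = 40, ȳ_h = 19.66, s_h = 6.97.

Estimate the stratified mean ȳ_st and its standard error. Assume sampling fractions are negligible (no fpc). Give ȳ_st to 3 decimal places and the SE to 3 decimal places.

ȳ_st ≈ 10.883, SE ≈ 0.268

ȳ_st = Σ W_h ȳ_h = (1100·7.23 + 550·13.40 + 300·19.66)/1950 = 10.88256
V̂(ȳ_st) = Σ W_h² s_h²/n_h, with W_h = N_h/N and N = 1950:
  stratum 1: (1100/1950)²·3.62²/145 = 0.0287584
  stratum 2: (550/1950)²·4.69²/120 = 0.0145821
  stratum 3: (300/1950)²·6.97²/40 = 0.0287461
V̂(ȳ_st) = 0.0720866
SE(ȳ_st) = √0.0720866 = 0.26849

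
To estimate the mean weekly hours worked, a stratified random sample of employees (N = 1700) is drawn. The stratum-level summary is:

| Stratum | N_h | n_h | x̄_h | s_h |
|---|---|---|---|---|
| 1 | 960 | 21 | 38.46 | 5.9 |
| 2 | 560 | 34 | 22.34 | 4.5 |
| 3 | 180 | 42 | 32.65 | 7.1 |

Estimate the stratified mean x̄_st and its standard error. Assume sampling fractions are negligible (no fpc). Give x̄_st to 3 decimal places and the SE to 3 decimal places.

x̄_st = Σ W_h x̄_h = (960·38.46 + 560·22.34 + 180·32.65)/1700 = 32.53471
V̂(x̄_st) = Σ W_h² s_h²/n_h, with W_h = N_h/N and N = 1700:
  stratum 1: (960/1700)²·5.9²/21 = 0.528603
  stratum 2: (560/1700)²·4.5²/34 = 0.0646285
  stratum 3: (180/1700)²·7.1²/42 = 0.013456
V̂(x̄_st) = 0.606687
SE(x̄_st) = √0.606687 = 0.778901

x̄_st ≈ 32.535, SE ≈ 0.779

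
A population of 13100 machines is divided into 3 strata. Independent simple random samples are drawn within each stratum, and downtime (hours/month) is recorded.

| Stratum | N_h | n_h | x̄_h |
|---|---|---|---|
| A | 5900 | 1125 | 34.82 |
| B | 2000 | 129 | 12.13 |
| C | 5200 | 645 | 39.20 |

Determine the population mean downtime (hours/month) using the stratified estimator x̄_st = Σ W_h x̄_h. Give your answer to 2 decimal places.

x̄_st ≈ 33.09

N = Σ N_h = 13100. Stratum weights W_h = N_h/N.
x̄_st = (5900·34.82 + 2000·12.13 + 5200·39.20) / 13100 = 33.0945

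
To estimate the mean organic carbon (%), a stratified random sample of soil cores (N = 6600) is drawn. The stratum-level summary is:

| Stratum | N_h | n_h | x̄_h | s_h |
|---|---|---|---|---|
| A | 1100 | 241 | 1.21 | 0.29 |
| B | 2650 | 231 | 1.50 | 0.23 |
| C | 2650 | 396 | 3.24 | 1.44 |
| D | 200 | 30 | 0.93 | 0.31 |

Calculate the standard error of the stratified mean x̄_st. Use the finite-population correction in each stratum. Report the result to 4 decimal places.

SE(x̄_st) ≈ 0.0276

V̂(x̄_st) = Σ W_h² (1 − n_h/N_h) s_h²/n_h, with W_h = N_h/N and N = 6600:
  stratum A: (1100/6600)²·(1 − 241/1100)·0.29²/241 = 7.56967e-06
  stratum B: (2650/6600)²·(1 − 231/2650)·0.23²/231 = 3.37006e-05
  stratum C: (2650/6600)²·(1 − 396/2650)·1.44²/396 = 0.000718029
  stratum D: (200/6600)²·(1 − 30/200)·0.31²/30 = 2.50031e-06
V̂(x̄_st) = 0.000761799
SE(x̄_st) = √0.000761799 = 0.0276007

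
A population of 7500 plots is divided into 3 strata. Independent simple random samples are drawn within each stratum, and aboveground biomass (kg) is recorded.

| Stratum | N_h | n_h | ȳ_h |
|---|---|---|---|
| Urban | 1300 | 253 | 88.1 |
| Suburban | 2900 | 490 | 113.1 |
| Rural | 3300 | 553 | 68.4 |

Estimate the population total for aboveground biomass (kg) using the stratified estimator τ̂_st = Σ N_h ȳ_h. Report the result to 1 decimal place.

τ̂_st = Σ N_h ȳ_h = 1300·88.1 + 2900·113.1 + 3300·68.4 = 668240.0

τ̂_st ≈ 668240.0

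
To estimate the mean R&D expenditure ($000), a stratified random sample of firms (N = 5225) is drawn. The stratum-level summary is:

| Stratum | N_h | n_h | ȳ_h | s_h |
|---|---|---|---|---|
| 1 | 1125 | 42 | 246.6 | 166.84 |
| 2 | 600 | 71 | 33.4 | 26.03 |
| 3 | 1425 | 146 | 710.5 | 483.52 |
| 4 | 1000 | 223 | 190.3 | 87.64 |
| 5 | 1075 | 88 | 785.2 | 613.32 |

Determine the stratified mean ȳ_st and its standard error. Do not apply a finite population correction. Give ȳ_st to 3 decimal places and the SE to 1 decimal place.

ȳ_st = Σ W_h ȳ_h = (1125·246.6 + 600·33.4 + 1425·710.5 + 1000·190.3 + 1075·785.2)/5225 = 448.67321
V̂(ȳ_st) = Σ W_h² s_h²/n_h, with W_h = N_h/N and N = 5225:
  stratum 1: (1125/5225)²·166.84²/42 = 30.7244
  stratum 2: (600/5225)²·26.03²/71 = 0.12584
  stratum 3: (1425/5225)²·483.52²/146 = 119.106
  stratum 4: (1000/5225)²·87.64²/223 = 1.26162
  stratum 5: (1075/5225)²·613.32²/88 = 180.941
V̂(ȳ_st) = 332.158
SE(ȳ_st) = √332.158 = 18.2252

ȳ_st ≈ 448.673, SE ≈ 18.2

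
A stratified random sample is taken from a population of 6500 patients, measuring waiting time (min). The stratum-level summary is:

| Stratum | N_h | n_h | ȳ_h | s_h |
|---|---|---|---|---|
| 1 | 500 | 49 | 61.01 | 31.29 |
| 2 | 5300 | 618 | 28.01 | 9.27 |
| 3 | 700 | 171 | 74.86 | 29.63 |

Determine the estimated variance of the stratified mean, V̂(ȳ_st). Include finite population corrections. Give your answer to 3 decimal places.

V̂(ȳ_st) = Σ W_h² (1 − n_h/N_h) s_h²/n_h, with W_h = N_h/N and N = 6500:
  stratum 1: (500/6500)²·(1 − 49/500)·31.29²/49 = 0.106644
  stratum 2: (5300/6500)²·(1 − 618/5300)·9.27²/618 = 0.0816679
  stratum 3: (700/6500)²·(1 − 171/700)·29.63²/171 = 0.0449981
V̂(ȳ_st) = 0.23331

V̂(ȳ_st) ≈ 0.233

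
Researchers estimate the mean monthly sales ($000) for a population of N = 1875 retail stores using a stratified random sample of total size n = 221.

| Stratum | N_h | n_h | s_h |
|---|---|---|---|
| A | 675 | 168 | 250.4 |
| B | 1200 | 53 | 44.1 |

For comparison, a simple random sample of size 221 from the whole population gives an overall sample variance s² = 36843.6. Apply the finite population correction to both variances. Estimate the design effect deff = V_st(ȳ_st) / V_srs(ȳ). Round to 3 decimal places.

V̂(ȳ_st) = Σ W_h² (1 − n_h/N_h) s_h²/n_h, with W_h = N_h/N and N = 1875:
  stratum A: (675/1875)²·(1 − 168/675)·250.4²/168 = 36.3303
  stratum B: (1200/1875)²·(1 − 53/1200)·44.1²/53 = 14.3663
V_st = 50.6965
V_srs = (1 − 221/1875)·36843.6/221 = 147.063
deff = V_st / V_srs = 50.6965/147.063 = 0.3447

deff ≈ 0.345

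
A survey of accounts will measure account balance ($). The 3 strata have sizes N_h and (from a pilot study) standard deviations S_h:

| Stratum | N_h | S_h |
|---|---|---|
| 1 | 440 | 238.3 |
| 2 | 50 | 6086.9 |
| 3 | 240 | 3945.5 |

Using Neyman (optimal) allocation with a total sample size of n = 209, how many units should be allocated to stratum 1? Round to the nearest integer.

Neyman allocation: n_h = n · N_h S_h / Σ N_i S_i, with n = 209.
  stratum 1: N_h·S_h = 440·238.3 = 104852.00
  stratum 2: N_h·S_h = 50·6086.9 = 304345.00
  stratum 3: N_h·S_h = 240·3945.5 = 946920.00
Σ N_h S_h = 1356117.00
n for stratum 1 = 209·104852.00/1356117.00 = 16.159 → 16

16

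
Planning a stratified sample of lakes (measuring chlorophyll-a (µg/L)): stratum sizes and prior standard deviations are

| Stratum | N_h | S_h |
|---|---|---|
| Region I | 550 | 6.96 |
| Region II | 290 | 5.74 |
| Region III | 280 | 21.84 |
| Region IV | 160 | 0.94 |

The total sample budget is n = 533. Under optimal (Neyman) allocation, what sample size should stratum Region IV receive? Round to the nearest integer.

Neyman allocation: n_h = n · N_h S_h / Σ N_i S_i, with n = 533.
  stratum Region I: N_h·S_h = 550·6.96 = 3828.00
  stratum Region II: N_h·S_h = 290·5.74 = 1664.60
  stratum Region III: N_h·S_h = 280·21.84 = 6115.20
  stratum Region IV: N_h·S_h = 160·0.94 = 150.40
Σ N_h S_h = 11758.20
n for stratum Region IV = 533·150.40/11758.20 = 6.818 → 7

7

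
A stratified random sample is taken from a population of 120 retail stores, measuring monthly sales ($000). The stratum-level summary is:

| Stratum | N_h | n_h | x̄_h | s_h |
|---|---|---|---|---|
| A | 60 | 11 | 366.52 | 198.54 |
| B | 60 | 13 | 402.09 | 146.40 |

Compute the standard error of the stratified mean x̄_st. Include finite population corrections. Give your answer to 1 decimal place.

V̂(x̄_st) = Σ W_h² (1 − n_h/N_h) s_h²/n_h, with W_h = N_h/N and N = 120:
  stratum A: (60/120)²·(1 − 11/60)·198.54²/11 = 731.624
  stratum B: (60/120)²·(1 − 13/60)·146.40²/13 = 322.868
V̂(x̄_st) = 1054.49
SE(x̄_st) = √1054.49 = 32.473

SE(x̄_st) ≈ 32.5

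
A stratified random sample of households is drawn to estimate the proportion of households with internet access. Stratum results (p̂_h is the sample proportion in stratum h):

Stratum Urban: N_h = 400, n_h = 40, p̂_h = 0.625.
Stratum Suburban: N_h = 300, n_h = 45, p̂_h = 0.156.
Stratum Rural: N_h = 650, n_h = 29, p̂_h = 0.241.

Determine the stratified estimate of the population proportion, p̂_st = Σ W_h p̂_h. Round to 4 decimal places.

p̂_st ≈ 0.3359

N = 1350; stratum weights W_h = N_h/N.
p̂_st = Σ W_h p̂_h = (400·0.625 + 300·0.156 + 650·0.241)/1350 = 0.33589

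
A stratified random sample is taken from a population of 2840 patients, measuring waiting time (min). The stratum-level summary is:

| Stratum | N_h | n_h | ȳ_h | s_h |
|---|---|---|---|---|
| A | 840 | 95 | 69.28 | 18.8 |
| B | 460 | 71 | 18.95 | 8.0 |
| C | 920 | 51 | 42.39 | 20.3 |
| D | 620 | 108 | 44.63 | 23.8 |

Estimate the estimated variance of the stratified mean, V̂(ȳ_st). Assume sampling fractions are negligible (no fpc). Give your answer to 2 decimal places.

V̂(ȳ_st) = Σ W_h² s_h²/n_h, with W_h = N_h/N and N = 2840:
  stratum A: (840/2840)²·18.8²/95 = 0.325472
  stratum B: (460/2840)²·8.0²/71 = 0.0236483
  stratum C: (920/2840)²·20.3²/51 = 0.847932
  stratum D: (620/2840)²·23.8²/108 = 0.249964
V̂(ȳ_st) = 1.44702

V̂(ȳ_st) ≈ 1.45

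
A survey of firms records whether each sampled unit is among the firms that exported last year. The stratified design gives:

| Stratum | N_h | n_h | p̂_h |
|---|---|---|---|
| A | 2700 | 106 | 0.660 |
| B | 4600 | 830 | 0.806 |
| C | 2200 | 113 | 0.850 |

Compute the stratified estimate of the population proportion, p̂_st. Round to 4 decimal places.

N = 9500; stratum weights W_h = N_h/N.
p̂_st = Σ W_h p̂_h = (2700·0.660 + 4600·0.806 + 2200·0.850)/9500 = 0.77469

p̂_st ≈ 0.7747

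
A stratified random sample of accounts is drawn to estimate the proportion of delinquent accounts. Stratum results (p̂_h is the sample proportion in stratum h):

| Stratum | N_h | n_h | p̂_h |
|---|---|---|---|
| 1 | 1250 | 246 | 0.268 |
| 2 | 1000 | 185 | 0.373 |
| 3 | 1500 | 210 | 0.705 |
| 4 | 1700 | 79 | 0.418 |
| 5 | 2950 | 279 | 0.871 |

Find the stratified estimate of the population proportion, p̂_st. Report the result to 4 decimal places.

N = 8400; stratum weights W_h = N_h/N.
p̂_st = Σ W_h p̂_h = (1250·0.268 + 1000·0.373 + 1500·0.705 + 1700·0.418 + 2950·0.871)/8400 = 0.60066

p̂_st ≈ 0.6007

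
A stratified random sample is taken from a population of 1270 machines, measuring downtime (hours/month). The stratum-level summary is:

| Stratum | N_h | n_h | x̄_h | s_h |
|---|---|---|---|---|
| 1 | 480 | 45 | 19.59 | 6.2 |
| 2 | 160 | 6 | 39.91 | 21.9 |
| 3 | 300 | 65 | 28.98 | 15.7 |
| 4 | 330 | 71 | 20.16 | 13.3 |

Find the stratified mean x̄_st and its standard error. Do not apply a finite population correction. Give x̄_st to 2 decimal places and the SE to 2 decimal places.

x̄_st ≈ 24.52, SE ≈ 1.33

x̄_st = Σ W_h x̄_h = (480·19.59 + 160·39.91 + 300·28.98 + 330·20.16)/1270 = 24.51622
V̂(x̄_st) = Σ W_h² s_h²/n_h, with W_h = N_h/N and N = 1270:
  stratum 1: (480/1270)²·6.2²/45 = 0.122024
  stratum 2: (160/1270)²·21.9²/6 = 1.26873
  stratum 3: (300/1270)²·15.7²/65 = 0.211603
  stratum 4: (330/1270)²·13.3²/71 = 0.168215
V̂(x̄_st) = 1.77057
SE(x̄_st) = √1.77057 = 1.33063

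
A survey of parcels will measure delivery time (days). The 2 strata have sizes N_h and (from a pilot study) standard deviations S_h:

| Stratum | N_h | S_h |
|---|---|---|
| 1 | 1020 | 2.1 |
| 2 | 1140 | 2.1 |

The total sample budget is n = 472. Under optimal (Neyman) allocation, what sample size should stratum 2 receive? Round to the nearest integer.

Neyman allocation: n_h = n · N_h S_h / Σ N_i S_i, with n = 472.
  stratum 1: N_h·S_h = 1020·2.1 = 2142.00
  stratum 2: N_h·S_h = 1140·2.1 = 2394.00
Σ N_h S_h = 4536.00
n for stratum 2 = 472·2394.00/4536.00 = 249.111 → 249

249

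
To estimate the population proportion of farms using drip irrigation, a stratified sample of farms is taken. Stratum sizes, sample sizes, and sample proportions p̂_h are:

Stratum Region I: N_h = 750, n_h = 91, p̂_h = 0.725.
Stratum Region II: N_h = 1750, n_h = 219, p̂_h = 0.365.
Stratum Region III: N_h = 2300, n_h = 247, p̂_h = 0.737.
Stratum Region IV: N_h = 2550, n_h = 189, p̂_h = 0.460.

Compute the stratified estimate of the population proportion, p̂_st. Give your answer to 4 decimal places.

N = 7350; stratum weights W_h = N_h/N.
p̂_st = Σ W_h p̂_h = (750·0.725 + 1750·0.365 + 2300·0.737 + 2550·0.460)/7350 = 0.55110

p̂_st ≈ 0.5511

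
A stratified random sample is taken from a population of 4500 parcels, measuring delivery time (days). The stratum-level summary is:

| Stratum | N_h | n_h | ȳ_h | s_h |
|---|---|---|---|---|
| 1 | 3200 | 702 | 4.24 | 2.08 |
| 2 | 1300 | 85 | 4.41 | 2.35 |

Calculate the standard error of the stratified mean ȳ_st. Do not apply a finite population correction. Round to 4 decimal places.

SE(ȳ_st) ≈ 0.0924

V̂(ȳ_st) = Σ W_h² s_h²/n_h, with W_h = N_h/N and N = 4500:
  stratum 1: (3200/4500)²·2.08²/702 = 0.00311648
  stratum 2: (1300/4500)²·2.35²/85 = 0.00542224
V̂(ȳ_st) = 0.00853872
SE(ȳ_st) = √0.00853872 = 0.0924052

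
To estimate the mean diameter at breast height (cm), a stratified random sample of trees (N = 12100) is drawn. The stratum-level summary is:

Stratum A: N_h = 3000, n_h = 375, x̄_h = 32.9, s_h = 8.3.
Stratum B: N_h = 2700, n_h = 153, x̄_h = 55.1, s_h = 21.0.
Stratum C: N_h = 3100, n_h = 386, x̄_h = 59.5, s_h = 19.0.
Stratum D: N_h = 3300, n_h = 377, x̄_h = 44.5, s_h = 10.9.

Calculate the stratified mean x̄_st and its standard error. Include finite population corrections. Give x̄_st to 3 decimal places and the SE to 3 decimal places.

x̄_st = Σ W_h x̄_h = (3000·32.9 + 2700·55.1 + 3100·59.5 + 3300·44.5)/12100 = 47.83223
V̂(x̄_st) = Σ W_h² (1 − n_h/N_h) s_h²/n_h, with W_h = N_h/N and N = 12100:
  stratum A: (3000/12100)²·(1 − 375/3000)·8.3²/375 = 0.00988109
  stratum B: (2700/12100)²·(1 − 153/2700)·21.0²/153 = 0.135385
  stratum C: (3100/12100)²·(1 − 386/3100)·19.0²/386 = 0.0537429
  stratum D: (3300/12100)²·(1 − 377/3300)·10.9²/377 = 0.0207627
V̂(x̄_st) = 0.219771
SE(x̄_st) = √0.219771 = 0.468798

x̄_st ≈ 47.832, SE ≈ 0.469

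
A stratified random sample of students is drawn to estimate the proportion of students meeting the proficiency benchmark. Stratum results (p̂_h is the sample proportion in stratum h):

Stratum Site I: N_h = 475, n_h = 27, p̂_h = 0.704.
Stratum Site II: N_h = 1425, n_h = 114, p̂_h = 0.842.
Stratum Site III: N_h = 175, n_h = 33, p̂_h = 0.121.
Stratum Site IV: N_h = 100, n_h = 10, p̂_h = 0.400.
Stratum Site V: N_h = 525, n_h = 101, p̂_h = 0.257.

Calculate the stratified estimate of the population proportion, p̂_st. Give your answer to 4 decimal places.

p̂_st ≈ 0.6409

N = 2700; stratum weights W_h = N_h/N.
p̂_st = Σ W_h p̂_h = (475·0.704 + 1425·0.842 + 175·0.121 + 100·0.400 + 525·0.257)/2700 = 0.64087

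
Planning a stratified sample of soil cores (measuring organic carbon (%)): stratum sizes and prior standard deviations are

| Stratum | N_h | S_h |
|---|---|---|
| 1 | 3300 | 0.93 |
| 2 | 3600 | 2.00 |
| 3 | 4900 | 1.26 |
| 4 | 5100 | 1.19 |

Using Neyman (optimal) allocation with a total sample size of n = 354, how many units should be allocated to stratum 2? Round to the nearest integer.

Neyman allocation: n_h = n · N_h S_h / Σ N_i S_i, with n = 354.
  stratum 1: N_h·S_h = 3300·0.93 = 3069.00
  stratum 2: N_h·S_h = 3600·2.00 = 7200.00
  stratum 3: N_h·S_h = 4900·1.26 = 6174.00
  stratum 4: N_h·S_h = 5100·1.19 = 6069.00
Σ N_h S_h = 22512.00
n for stratum 2 = 354·7200.00/22512.00 = 113.220 → 113

113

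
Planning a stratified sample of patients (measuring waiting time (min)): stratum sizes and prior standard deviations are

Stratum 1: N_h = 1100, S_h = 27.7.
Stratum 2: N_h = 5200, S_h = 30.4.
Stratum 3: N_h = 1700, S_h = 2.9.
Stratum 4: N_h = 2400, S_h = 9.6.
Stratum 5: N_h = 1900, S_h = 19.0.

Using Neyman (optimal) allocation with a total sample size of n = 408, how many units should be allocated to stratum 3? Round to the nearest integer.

8

Neyman allocation: n_h = n · N_h S_h / Σ N_i S_i, with n = 408.
  stratum 1: N_h·S_h = 1100·27.7 = 30470.00
  stratum 2: N_h·S_h = 5200·30.4 = 158080.00
  stratum 3: N_h·S_h = 1700·2.9 = 4930.00
  stratum 4: N_h·S_h = 2400·9.6 = 23040.00
  stratum 5: N_h·S_h = 1900·19.0 = 36100.00
Σ N_h S_h = 252620.00
n for stratum 3 = 408·4930.00/252620.00 = 7.962 → 8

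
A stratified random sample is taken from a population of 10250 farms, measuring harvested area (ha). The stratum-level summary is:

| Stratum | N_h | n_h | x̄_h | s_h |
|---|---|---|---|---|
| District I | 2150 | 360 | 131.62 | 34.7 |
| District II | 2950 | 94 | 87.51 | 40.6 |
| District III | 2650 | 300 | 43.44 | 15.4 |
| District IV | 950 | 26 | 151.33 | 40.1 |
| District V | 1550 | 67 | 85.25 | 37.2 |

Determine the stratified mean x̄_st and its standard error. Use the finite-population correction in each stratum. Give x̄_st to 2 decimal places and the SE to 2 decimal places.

x̄_st = Σ W_h x̄_h = (2150·131.62 + 2950·87.51 + 2650·43.44 + 950·151.33 + 1550·85.25)/10250 = 90.94190
V̂(x̄_st) = Σ W_h² (1 − n_h/N_h) s_h²/n_h, with W_h = N_h/N and N = 10250:
  stratum District I: (2150/10250)²·(1 − 360/2150)·34.7²/360 = 0.122518
  stratum District II: (2950/10250)²·(1 − 94/2950)·40.6²/94 = 1.40623
  stratum District III: (2650/10250)²·(1 − 300/2650)·15.4²/300 = 0.0468583
  stratum District IV: (950/10250)²·(1 − 26/950)·40.1²/26 = 0.516729
  stratum District V: (1550/10250)²·(1 − 67/1550)·37.2²/67 = 0.451894
V̂(x̄_st) = 2.54423
SE(x̄_st) = √2.54423 = 1.59506

x̄_st ≈ 90.94, SE ≈ 1.60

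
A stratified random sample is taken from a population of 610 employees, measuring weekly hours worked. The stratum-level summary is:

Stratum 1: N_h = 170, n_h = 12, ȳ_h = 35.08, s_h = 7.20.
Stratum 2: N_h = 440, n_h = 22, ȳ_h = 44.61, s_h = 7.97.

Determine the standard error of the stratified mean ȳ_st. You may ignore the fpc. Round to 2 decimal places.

SE(ȳ_st) ≈ 1.36

V̂(ȳ_st) = Σ W_h² s_h²/n_h, with W_h = N_h/N and N = 610:
  stratum 1: (170/610)²·7.20²/12 = 0.335523
  stratum 2: (440/610)²·7.97²/22 = 1.50224
V̂(ȳ_st) = 1.83776
SE(ȳ_st) = √1.83776 = 1.35564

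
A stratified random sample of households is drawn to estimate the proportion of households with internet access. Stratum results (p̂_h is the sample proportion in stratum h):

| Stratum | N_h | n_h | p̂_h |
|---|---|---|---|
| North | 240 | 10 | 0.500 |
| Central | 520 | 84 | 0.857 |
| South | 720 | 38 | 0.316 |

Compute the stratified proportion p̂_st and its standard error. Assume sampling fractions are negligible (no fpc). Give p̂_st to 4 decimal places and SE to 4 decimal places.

p̂_st ≈ 0.5359, SE ≈ 0.0479

N = 1480; stratum weights W_h = N_h/N.
p̂_st = Σ W_h p̂_h = (240·0.500 + 520·0.857 + 720·0.316)/1480 = 0.53592
V̂(p̂_st) = Σ W_h² p̂_h(1−p̂_h)/(n_h−1):
  stratum North: (240/1480)²·0.500·0.500/9 = 0.00073046
  stratum Central: (520/1480)²·0.857·0.143/83 = 0.000182273
  stratum South: (720/1480)²·0.316·0.684/37 = 0.00138256
V̂(p̂_st) = 0.00229529; SE = √V̂ = 0.0479092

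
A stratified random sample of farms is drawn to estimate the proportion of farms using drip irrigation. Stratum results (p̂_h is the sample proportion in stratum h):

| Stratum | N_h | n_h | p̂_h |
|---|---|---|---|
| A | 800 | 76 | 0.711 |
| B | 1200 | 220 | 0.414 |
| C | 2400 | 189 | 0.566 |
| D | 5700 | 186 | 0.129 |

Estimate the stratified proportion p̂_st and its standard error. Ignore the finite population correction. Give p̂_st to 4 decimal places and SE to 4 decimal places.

N = 10100; stratum weights W_h = N_h/N.
p̂_st = Σ W_h p̂_h = (800·0.711 + 1200·0.414 + 2400·0.566 + 5700·0.129)/10100 = 0.31280
V̂(p̂_st) = Σ W_h² p̂_h(1−p̂_h)/(n_h−1):
  stratum A: (800/10100)²·0.711·0.289/75 = 1.71887e-05
  stratum B: (1200/10100)²·0.414·0.586/219 = 1.56377e-05
  stratum C: (2400/10100)²·0.566·0.434/188 = 7.37782e-05
  stratum D: (5700/10100)²·0.129·0.871/185 = 0.000193439
V̂(p̂_st) = 0.000300043; SE = √V̂ = 0.0173218

p̂_st ≈ 0.3128, SE ≈ 0.0173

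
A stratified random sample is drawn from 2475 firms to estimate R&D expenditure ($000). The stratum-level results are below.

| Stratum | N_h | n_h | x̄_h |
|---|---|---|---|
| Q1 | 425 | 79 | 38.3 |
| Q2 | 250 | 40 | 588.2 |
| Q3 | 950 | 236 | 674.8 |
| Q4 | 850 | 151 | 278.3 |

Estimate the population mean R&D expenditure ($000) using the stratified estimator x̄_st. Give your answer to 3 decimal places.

N = Σ N_h = 2475. Stratum weights W_h = N_h/N.
x̄_st = (425·38.3 + 250·588.2 + 950·674.8 + 850·278.3) / 2475 = 420.58283

x̄_st ≈ 420.583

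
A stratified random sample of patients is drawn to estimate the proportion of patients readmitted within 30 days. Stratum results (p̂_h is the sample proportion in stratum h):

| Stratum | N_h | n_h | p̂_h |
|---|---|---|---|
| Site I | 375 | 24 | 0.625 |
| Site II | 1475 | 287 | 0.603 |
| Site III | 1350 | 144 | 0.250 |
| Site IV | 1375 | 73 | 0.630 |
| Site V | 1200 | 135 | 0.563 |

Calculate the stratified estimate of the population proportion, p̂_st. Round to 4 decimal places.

p̂_st ≈ 0.5200

N = 5775; stratum weights W_h = N_h/N.
p̂_st = Σ W_h p̂_h = (375·0.625 + 1475·0.603 + 1350·0.250 + 1375·0.630 + 1200·0.563)/5775 = 0.52003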